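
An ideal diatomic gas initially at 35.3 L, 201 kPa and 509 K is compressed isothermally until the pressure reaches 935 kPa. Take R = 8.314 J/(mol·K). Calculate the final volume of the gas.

Isothermal: T stays 509 K; PV = const ⇒ V₂ = 7.59 L, P₂ = 935 kPa.

7.59 L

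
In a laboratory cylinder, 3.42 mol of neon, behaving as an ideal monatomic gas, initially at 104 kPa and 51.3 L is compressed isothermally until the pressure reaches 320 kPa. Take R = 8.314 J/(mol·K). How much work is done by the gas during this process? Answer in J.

T₁ = P₁V₁/(nR) = 104×51.3/(3.42×8.314) = 188 K.
Isothermal: T stays 188 K; PV = const ⇒ V₂ = 16.7 L, P₂ = 320 kPa.
W = nRT ln(V₂/V₁) = 3.42×8.314×188×ln(0.325) = -6000 J.

-6000 J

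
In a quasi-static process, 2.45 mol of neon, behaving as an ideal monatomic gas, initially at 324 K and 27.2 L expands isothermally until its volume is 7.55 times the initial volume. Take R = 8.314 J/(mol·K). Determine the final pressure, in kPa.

32.1 kPa

P₁ = nRT₁/V₁ = 2.45×8.314×324/27.2 = 243 kPa.
Isothermal: T stays 324 K; PV = const ⇒ V₂ = 205 L, P₂ = 32.1 kPa.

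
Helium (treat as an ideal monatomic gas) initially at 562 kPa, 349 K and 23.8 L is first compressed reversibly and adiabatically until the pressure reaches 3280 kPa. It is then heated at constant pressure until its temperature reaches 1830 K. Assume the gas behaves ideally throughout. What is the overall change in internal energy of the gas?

85100 J

n = P₁V₁/(RT₁) = 562×23.8/(8.314×349) = 4.61 mol.
Step 1 — Adiabatic: T₂/T₁ = (P₂/P₁)^((γ−1)/γ) ⇒ T₂ = 349×(5.84)^0.400 = 707 K; V₂ = 8.26 L.
ΔU = nCvΔT = 4.61×12.5×(707−349) = 20600 J.
Q = 0 for an adiabatic process, so W = −ΔU = -20600 J.
State after step 1: P = 3280 kPa, V = 8.26 L, T = 707 K.
Step 2 — Isobaric: P stays 3280 kPa; V/T = const ⇒ T₂ = 1830 K, V₂ = 21.4 L.
W = PΔV = 3280×(21.4−8.26) kPa·L = 43000 J.
ΔU = nCvΔT = 4.61×12.5×(1830−707) = 64600 J.
Q = ΔU + W = nCpΔT = 108000 J.
Net over both steps: W = 22500 J, Q = 108000 J, ΔU = 85100 J.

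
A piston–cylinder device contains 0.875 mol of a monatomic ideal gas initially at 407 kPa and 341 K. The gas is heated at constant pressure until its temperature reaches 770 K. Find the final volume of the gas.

13.8 L

V₁ = nRT₁/P₁ = 0.875×8.314×341/407 = 6.10 L.
Isobaric: P stays 407 kPa; V/T = const ⇒ T₂ = 770 K, V₂ = 13.8 L.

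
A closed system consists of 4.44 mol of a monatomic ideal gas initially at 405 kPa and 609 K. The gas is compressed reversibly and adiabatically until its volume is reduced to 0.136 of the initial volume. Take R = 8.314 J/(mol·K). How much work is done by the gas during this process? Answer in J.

-93800 J

V₁ = nRT₁/P₁ = 4.44×8.314×609/405 = 55.5 L.
Adiabatic: TV^(γ−1) = const ⇒ T₂ = 609×(7.35)^0.667 = 2300 K; PV^γ = const ⇒ P₂ = 11300 kPa.
ΔU = nCvΔT = 4.44×12.5×(2300−609) = 93800 J.
Q = 0 for an adiabatic process, so W = −ΔU = -93800 J.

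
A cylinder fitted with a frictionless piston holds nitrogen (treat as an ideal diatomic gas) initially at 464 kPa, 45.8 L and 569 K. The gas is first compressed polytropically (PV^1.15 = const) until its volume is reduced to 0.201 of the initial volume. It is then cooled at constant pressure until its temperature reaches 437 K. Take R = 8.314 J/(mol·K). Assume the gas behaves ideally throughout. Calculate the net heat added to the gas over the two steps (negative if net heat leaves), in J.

-61600 J

n = P₁V₁/(RT₁) = 464×45.8/(8.314×569) = 4.49 mol.
Step 1 — Polytropic n=1.15: T₂ = T₁(V₁/V₂)^(n−1) = 569×(4.98)^0.15 = 724 K; P₂ = P₁(V₁/V₂)^n = 2940 kPa.
W = (P₁V₁−P₂V₂)/(n−1) = (464×45.8−2940×9.21)/0.15 = -38500 J.
ΔU = nCvΔT = 4.49×20.8×(724−569) = 14500 J.
Q = ΔU + W = -24100 J.
State after step 1: P = 2940 kPa, V = 9.21 L, T = 724 K.
Step 2 — Isobaric: P stays 2940 kPa; V/T = const ⇒ T₂ = 437 K, V₂ = 5.56 L.
W = PΔV = 2940×(5.56−9.21) kPa·L = -10700 J.
ΔU = nCvΔT = 4.49×20.8×(437−724) = -26800 J.
Q = ΔU + W = nCpΔT = -37500 J.
Net over both steps: W = -49300 J, Q = -61600 J, ΔU = -12300 J.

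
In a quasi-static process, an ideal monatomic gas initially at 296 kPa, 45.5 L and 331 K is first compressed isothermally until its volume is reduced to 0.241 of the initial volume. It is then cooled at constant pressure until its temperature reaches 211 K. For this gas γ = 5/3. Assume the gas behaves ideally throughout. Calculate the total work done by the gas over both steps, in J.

-24000 J

n = P₁V₁/(RT₁) = 296×45.5/(8.314×331) = 4.89 mol.
Step 1 — Isothermal: T stays 331 K; PV = const ⇒ V₂ = 11.0 L, P₂ = 1230 kPa.
ΔU = 0 (ideal gas, T constant).
W = nRT ln(V₂/V₁) = 4.89×8.314×331×ln(0.241) = -19200 J.
Q = ΔU + W = -19200 J.
State after step 1: P = 1230 kPa, V = 11.0 L, T = 331 K.
Step 2 — Isobaric: P stays 1230 kPa; V/T = const ⇒ T₂ = 211 K, V₂ = 6.99 L.
W = PΔV = 1230×(6.99−11.0) kPa·L = -4880 J.
ΔU = nCvΔT = 4.89×12.5×(211−331) = -7320 J.
Q = ΔU + W = nCpΔT = -12200 J.
Net over both steps: W = -24000 J, Q = -31400 J, ΔU = -7320 J.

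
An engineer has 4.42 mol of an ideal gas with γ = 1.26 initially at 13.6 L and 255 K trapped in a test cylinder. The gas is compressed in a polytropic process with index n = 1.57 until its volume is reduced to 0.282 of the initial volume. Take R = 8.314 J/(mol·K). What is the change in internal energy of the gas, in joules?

38100 J

P₁ = nRT₁/V₁ = 4.42×8.314×255/13.6 = 689 kPa.
Polytropic n=1.57: T₂ = T₁(V₁/V₂)^(n−1) = 255×(3.55)^0.57 = 525 K; P₂ = P₁(V₁/V₂)^n = 5030 kPa.
For an ideal gas ΔU = nCvΔT with Cv = R/(γ−1) = 32.0 J/(mol·K).
ΔU = 4.42×32.0×(525−255) = 38100 J.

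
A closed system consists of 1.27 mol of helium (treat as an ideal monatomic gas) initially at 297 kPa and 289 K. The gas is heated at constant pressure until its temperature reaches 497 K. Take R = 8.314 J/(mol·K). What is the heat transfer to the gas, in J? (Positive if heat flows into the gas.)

5490 J

V₁ = nRT₁/P₁ = 1.27×8.314×289/297 = 10.3 L.
Isobaric: P stays 297 kPa; V/T = const ⇒ T₂ = 497 K, V₂ = 17.7 L.
W = PΔV = 297×(17.7−10.3) kPa·L = 2200 J.
ΔU = nCvΔT = 1.27×12.5×(497−289) = 3290 J.
Q = ΔU + W = nCpΔT = 5490 J.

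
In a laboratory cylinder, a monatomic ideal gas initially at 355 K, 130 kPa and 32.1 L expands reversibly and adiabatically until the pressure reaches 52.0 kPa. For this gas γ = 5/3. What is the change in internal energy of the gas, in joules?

-1920 J

n = P₁V₁/(RT₁) = 130×32.1/(8.314×355) = 1.41 mol.
Adiabatic: T₂/T₁ = (P₂/P₁)^((γ−1)/γ) ⇒ T₂ = 355×(0.400)^0.400 = 246 K; V₂ = 55.6 L.
For an ideal gas ΔU = nCvΔT with Cv = (3/2)R = 12.5 J/(mol·K).
ΔU = 1.41×12.5×(246−355) = -1920 J.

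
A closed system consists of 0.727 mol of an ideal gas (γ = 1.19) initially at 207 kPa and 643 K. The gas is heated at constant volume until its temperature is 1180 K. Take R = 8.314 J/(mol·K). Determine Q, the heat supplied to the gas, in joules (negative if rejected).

17100 J

V₁ = nRT₁/P₁ = 0.727×8.314×643/207 = 18.8 L.
Isochoric: V stays 18.8 L; P/T = const ⇒ T₂ = 1180 K, P₂ = 380 kPa.
W = 0 (no volume change).
ΔU = nCvΔT = 0.727×43.8×(1180−643) = 17100 J.
Q = ΔU = 17100 J.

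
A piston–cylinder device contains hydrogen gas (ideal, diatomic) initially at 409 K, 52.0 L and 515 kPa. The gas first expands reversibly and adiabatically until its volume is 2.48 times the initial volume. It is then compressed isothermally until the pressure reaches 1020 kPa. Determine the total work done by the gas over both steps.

n = P₁V₁/(RT₁) = 515×52.0/(8.314×409) = 7.88 mol.
Step 1 — Adiabatic: TV^(γ−1) = const ⇒ T₂ = 409×(0.403)^0.400 = 284 K; PV^γ = const ⇒ P₂ = 144 kPa.
ΔU = nCvΔT = 7.88×20.8×(284−409) = -20400 J.
Q = 0 for an adiabatic process, so W = −ΔU = 20400 J.
State after step 1: P = 144 kPa, V = 129 L, T = 284 K.
Step 2 — Isothermal: T stays 284 K; PV = const ⇒ V₂ = 18.3 L, P₂ = 1020 kPa.
ΔU = 0 (ideal gas, T constant).
W = nRT ln(V₂/V₁) = 7.88×8.314×284×ln(0.142) = -36400 J.
Q = ΔU + W = -36400 J.
Net over both steps: W = -16000 J, Q = -36400 J, ΔU = -20400 J.

-16000 J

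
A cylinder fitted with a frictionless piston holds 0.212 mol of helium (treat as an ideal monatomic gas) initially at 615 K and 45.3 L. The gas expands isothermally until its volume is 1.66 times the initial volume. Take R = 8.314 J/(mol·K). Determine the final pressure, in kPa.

14.4 kPa

P₁ = nRT₁/V₁ = 0.212×8.314×615/45.3 = 23.9 kPa.
Isothermal: T stays 615 K; PV = const ⇒ V₂ = 75.2 L, P₂ = 14.4 kPa.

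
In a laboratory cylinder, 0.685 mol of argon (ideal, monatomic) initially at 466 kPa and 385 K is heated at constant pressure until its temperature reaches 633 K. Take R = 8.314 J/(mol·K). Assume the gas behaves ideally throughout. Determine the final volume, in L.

V₁ = nRT₁/P₁ = 0.685×8.314×385/466 = 4.71 L.
Isobaric: P stays 466 kPa; V/T = const ⇒ T₂ = 633 K, V₂ = 7.74 L.

7.74 L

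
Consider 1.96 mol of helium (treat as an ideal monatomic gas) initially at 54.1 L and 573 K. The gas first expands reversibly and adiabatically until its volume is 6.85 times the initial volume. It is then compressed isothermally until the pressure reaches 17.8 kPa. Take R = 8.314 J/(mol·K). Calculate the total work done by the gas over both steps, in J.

7700 J

P₁ = nRT₁/V₁ = 1.96×8.314×573/54.1 = 173 kPa.
Step 1 — Adiabatic: TV^(γ−1) = const ⇒ T₂ = 573×(0.146)^0.667 = 159 K; PV^γ = const ⇒ P₂ = 6.99 kPa.
ΔU = nCvΔT = 1.96×12.5×(159−573) = -10100 J.
Q = 0 for an adiabatic process, so W = −ΔU = 10100 J.
State after step 1: P = 6.99 kPa, V = 371 L, T = 159 K.
Step 2 — Isothermal: T stays 159 K; PV = const ⇒ V₂ = 145 L, P₂ = 17.8 kPa.
ΔU = 0 (ideal gas, T constant).
W = nRT ln(V₂/V₁) = 1.96×8.314×159×ln(0.392) = -2420 J.
Q = ΔU + W = -2420 J.
Net over both steps: W = 7700 J, Q = -2420 J, ΔU = -10100 J.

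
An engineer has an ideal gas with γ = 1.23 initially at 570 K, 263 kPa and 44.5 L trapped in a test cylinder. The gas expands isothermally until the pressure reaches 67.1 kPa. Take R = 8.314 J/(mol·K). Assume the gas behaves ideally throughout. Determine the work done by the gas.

16000 J

n = P₁V₁/(RT₁) = 263×44.5/(8.314×570) = 2.47 mol.
Isothermal: T stays 570 K; PV = const ⇒ V₂ = 174 L, P₂ = 67.1 kPa.
W = nRT ln(V₂/V₁) = 2.47×8.314×570×ln(3.92) = 16000 J.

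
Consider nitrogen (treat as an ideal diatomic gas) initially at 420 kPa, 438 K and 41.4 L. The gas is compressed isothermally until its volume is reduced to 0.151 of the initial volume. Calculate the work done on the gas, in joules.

n = P₁V₁/(RT₁) = 420×41.4/(8.314×438) = 4.77 mol.
Isothermal: T stays 438 K; PV = const ⇒ V₂ = 6.25 L, P₂ = 2780 kPa.
W = nRT ln(V₂/V₁) = 4.77×8.314×438×ln(0.151) = -32900 J.
Work done on the gas = −W_by = 32900 J.

32900 J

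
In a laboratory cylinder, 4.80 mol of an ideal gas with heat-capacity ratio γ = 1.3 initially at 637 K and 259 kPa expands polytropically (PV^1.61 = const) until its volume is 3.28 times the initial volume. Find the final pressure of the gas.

38.3 kPa

V₁ = nRT₁/P₁ = 4.80×8.314×637/259 = 98.2 L.
Polytropic n=1.61: T₂ = T₁(V₁/V₂)^(n−1) = 637×(0.305)^0.61 = 309 K; P₂ = P₁(V₁/V₂)^n = 38.3 kPa.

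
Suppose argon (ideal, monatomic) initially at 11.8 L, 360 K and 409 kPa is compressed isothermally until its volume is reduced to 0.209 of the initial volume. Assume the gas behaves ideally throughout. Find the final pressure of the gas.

1960 kPa

Isothermal: T stays 360 K; PV = const ⇒ V₂ = 2.47 L, P₂ = 1960 kPa.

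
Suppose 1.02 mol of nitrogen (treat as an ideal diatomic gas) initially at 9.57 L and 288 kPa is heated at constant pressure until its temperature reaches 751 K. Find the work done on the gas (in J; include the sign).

-3610 J

T₁ = P₁V₁/(nR) = 288×9.57/(1.02×8.314) = 325 K.
Isobaric: P stays 288 kPa; V/T = const ⇒ T₂ = 751 K, V₂ = 22.1 L.
W = PΔV = 288×(22.1−9.57) kPa·L = 3610 J.
Work done on the gas = −W_by = -3610 J.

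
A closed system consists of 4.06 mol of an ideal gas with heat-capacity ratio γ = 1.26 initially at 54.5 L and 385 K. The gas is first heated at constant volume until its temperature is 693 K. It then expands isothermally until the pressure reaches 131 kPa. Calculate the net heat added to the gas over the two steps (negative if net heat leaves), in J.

P₁ = nRT₁/V₁ = 4.06×8.314×385/54.5 = 238 kPa.
Step 1 — Isochoric: V stays 54.5 L; P/T = const ⇒ T₂ = 693 K, P₂ = 429 kPa.
W = 0 (no volume change).
ΔU = nCvΔT = 4.06×32.0×(693−385) = 40000 J.
Q = ΔU = 40000 J.
State after step 1: P = 429 kPa, V = 54.5 L, T = 693 K.
Step 2 — Isothermal: T stays 693 K; PV = const ⇒ V₂ = 179 L, P₂ = 131 kPa.
ΔU = 0 (ideal gas, T constant).
W = nRT ln(V₂/V₁) = 4.06×8.314×693×ln(3.28) = 27800 J.
Q = ΔU + W = 27800 J.
Net over both steps: W = 27800 J, Q = 67700 J, ΔU = 40000 J.

67700 J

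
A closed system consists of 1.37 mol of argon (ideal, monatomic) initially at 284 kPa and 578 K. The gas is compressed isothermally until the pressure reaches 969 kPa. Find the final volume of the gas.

V₁ = nRT₁/P₁ = 1.37×8.314×578/284 = 23.2 L.
Isothermal: T stays 578 K; PV = const ⇒ V₂ = 6.79 L, P₂ = 969 kPa.

6.79 L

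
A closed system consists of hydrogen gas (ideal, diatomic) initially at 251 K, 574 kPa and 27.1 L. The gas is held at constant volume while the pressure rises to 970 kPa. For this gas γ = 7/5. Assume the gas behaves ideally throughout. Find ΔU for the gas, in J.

n = P₁V₁/(RT₁) = 574×27.1/(8.314×251) = 7.45 mol.
Isochoric: V stays 27.1 L; P/T = const ⇒ T₂ = 424 K, P₂ = 970 kPa.
For an ideal gas ΔU = nCvΔT with Cv = (5/2)R = 20.8 J/(mol·K).
ΔU = 7.45×20.8×(424−251) = 26800 J.

26800 J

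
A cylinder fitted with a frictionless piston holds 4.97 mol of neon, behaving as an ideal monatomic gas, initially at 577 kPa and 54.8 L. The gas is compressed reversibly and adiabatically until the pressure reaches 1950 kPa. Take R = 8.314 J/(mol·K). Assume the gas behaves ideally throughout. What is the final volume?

T₁ = P₁V₁/(nR) = 577×54.8/(4.97×8.314) = 765 K.
Adiabatic: T₂/T₁ = (P₂/P₁)^((γ−1)/γ) ⇒ T₂ = 765×(3.38)^0.400 = 1250 K; V₂ = 26.4 L.

26.4 L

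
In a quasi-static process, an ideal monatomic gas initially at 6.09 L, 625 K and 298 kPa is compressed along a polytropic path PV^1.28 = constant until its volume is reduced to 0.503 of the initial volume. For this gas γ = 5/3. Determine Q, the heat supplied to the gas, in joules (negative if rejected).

n = P₁V₁/(RT₁) = 298×6.09/(8.314×625) = 0.349 mol.
Polytropic n=1.28: T₂ = T₁(V₁/V₂)^(n−1) = 625×(1.99)^0.28 = 758 K; P₂ = P₁(V₁/V₂)^n = 718 kPa.
W = (P₁V₁−P₂V₂)/(n−1) = (298×6.09−718×3.06)/0.28 = -1380 J.
ΔU = nCvΔT = 0.349×12.5×(758−625) = 578 J.
Q = ΔU + W = -798 J.

-798 J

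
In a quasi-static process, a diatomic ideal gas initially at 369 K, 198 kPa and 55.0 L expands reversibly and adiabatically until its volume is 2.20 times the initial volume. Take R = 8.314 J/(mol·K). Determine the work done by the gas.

7360 J

n = P₁V₁/(RT₁) = 198×55.0/(8.314×369) = 3.55 mol.
Adiabatic: TV^(γ−1) = const ⇒ T₂ = 369×(0.455)^0.400 = 269 K; PV^γ = const ⇒ P₂ = 65.7 kPa.
ΔU = nCvΔT = 3.55×20.8×(269−369) = -7360 J.
Q = 0 for an adiabatic process, so W = −ΔU = 7360 J.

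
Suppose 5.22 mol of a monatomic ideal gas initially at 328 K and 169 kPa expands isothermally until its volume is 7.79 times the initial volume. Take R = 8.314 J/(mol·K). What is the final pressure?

V₁ = nRT₁/P₁ = 5.22×8.314×328/169 = 84.2 L.
Isothermal: T stays 328 K; PV = const ⇒ V₂ = 656 L, P₂ = 21.7 kPa.

21.7 kPa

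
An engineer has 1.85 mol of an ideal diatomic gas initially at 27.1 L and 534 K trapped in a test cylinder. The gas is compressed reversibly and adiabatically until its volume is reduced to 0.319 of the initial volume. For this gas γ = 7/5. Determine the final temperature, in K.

P₁ = nRT₁/V₁ = 1.85×8.314×534/27.1 = 303 kPa.
Adiabatic: TV^(γ−1) = const ⇒ T₂ = 534×(3.13)^0.400 = 843 K; PV^γ = const ⇒ P₂ = 1500 kPa.

843 K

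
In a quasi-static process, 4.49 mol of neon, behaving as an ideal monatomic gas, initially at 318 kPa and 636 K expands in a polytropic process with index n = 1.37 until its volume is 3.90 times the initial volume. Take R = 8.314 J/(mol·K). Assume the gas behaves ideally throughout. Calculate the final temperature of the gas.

384 K

V₁ = nRT₁/P₁ = 4.49×8.314×636/318 = 74.7 L.
Polytropic n=1.37: T₂ = T₁(V₁/V₂)^(n−1) = 636×(0.256)^0.37 = 384 K; P₂ = P₁(V₁/V₂)^n = 49.3 kPa.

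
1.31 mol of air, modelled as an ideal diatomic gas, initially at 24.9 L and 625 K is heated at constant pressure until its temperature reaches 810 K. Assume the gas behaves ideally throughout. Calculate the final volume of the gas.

P₁ = nRT₁/V₁ = 1.31×8.314×625/24.9 = 273 kPa.
Isobaric: P stays 273 kPa; V/T = const ⇒ T₂ = 810 K, V₂ = 32.3 L.

32.3 L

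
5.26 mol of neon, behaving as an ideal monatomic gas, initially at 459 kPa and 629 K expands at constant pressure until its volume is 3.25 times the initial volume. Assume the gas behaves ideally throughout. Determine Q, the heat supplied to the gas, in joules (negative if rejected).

155000 J

V₁ = nRT₁/P₁ = 5.26×8.314×629/459 = 59.9 L.
Isobaric: P stays 459 kPa; V/T = const ⇒ T₂ = 2040 K, V₂ = 195 L.
W = PΔV = 459×(195−59.9) kPa·L = 61900 J.
ΔU = nCvΔT = 5.26×12.5×(2040−629) = 92800 J.
Q = ΔU + W = nCpΔT = 155000 J.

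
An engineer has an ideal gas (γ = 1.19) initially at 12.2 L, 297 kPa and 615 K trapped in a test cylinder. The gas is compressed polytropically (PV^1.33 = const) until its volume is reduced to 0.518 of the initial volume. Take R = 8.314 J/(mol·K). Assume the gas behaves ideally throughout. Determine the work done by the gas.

n = P₁V₁/(RT₁) = 297×12.2/(8.314×615) = 0.709 mol.
Polytropic n=1.33: T₂ = T₁(V₁/V₂)^(n−1) = 615×(1.93)^0.33 = 764 K; P₂ = P₁(V₁/V₂)^n = 712 kPa.
W = (P₁V₁−P₂V₂)/(n−1) = (297×12.2−712×6.32)/0.33 = -2660 J.

-2660 J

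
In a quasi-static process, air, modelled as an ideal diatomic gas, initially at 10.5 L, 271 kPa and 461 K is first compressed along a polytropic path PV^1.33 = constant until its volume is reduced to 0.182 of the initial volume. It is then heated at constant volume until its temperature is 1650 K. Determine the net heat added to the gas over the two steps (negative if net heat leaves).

11800 J

n = P₁V₁/(RT₁) = 271×10.5/(8.314×461) = 0.742 mol.
Step 1 — Polytropic n=1.33: T₂ = T₁(V₁/V₂)^(n−1) = 461×(5.49)^0.33 = 809 K; P₂ = P₁(V₁/V₂)^n = 2610 kPa.
W = (P₁V₁−P₂V₂)/(n−1) = (271×10.5−2610×1.91)/0.33 = -6510 J.
ΔU = nCvΔT = 0.742×20.8×(809−461) = 5370 J.
Q = ΔU + W = -1140 J.
State after step 1: P = 2610 kPa, V = 1.91 L, T = 809 K.
Step 2 — Isochoric: V stays 1.91 L; P/T = const ⇒ T₂ = 1650 K, P₂ = 5330 kPa.
W = 0 (no volume change).
ΔU = nCvΔT = 0.742×20.8×(1650−809) = 13000 J.
Q = ΔU = 13000 J.
Net over both steps: W = -6510 J, Q = 11800 J, ΔU = 18300 J.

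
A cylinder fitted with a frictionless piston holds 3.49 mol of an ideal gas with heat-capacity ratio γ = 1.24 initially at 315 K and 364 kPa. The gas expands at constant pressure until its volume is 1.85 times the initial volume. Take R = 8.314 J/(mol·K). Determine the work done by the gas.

7770 J

V₁ = nRT₁/P₁ = 3.49×8.314×315/364 = 25.1 L.
Isobaric: P stays 364 kPa; V/T = const ⇒ T₂ = 583 K, V₂ = 46.5 L.
W = PΔV = 364×(46.5−25.1) kPa·L = 7770 J.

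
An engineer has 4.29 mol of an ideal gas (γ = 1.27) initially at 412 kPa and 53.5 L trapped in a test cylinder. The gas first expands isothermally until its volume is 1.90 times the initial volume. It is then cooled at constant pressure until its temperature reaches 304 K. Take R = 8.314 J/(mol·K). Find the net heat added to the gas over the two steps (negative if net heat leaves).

-38500 J

T₁ = P₁V₁/(nR) = 412×53.5/(4.29×8.314) = 618 K.
Step 1 — Isothermal: T stays 618 K; PV = const ⇒ V₂ = 102 L, P₂ = 217 kPa.
ΔU = 0 (ideal gas, T constant).
W = nRT ln(V₂/V₁) = 4.29×8.314×618×ln(1.90) = 14100 J.
Q = ΔU + W = 14100 J.
State after step 1: P = 217 kPa, V = 102 L, T = 618 K.
Step 2 — Isobaric: P stays 217 kPa; V/T = const ⇒ T₂ = 304 K, V₂ = 50.0 L.
W = PΔV = 217×(50.0−102) kPa·L = -11200 J.
ΔU = nCvΔT = 4.29×30.8×(304−618) = -41500 J.
Q = ΔU + W = nCpΔT = -52700 J.
Net over both steps: W = 2950 J, Q = -38500 J, ΔU = -41500 J.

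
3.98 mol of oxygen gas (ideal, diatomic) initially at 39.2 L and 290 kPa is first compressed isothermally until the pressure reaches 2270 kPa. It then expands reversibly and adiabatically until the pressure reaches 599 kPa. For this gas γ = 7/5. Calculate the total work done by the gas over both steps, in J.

T₁ = P₁V₁/(nR) = 290×39.2/(3.98×8.314) = 344 K.
Step 1 — Isothermal: T stays 344 K; PV = const ⇒ V₂ = 5.01 L, P₂ = 2270 kPa.
ΔU = 0 (ideal gas, T constant).
W = nRT ln(V₂/V₁) = 3.98×8.314×344×ln(0.128) = -23400 J.
Q = ΔU + W = -23400 J.
State after step 1: P = 2270 kPa, V = 5.01 L, T = 344 K.
Step 2 — Adiabatic: T₂/T₁ = (P₂/P₁)^((γ−1)/γ) ⇒ T₂ = 344×(0.264)^0.286 = 235 K; V₂ = 13.0 L.
ΔU = nCvΔT = 3.98×20.8×(235−344) = -9000 J.
Q = 0 for an adiabatic process, so W = −ΔU = 9000 J.
Net over both steps: W = -14400 J, Q = -23400 J, ΔU = -9000 J.

-14400 J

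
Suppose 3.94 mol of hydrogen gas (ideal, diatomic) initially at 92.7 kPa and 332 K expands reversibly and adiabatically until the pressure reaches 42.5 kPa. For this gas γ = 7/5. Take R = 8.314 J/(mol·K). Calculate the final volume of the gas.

205 L

V₁ = nRT₁/P₁ = 3.94×8.314×332/92.7 = 117 L.
Adiabatic: T₂/T₁ = (P₂/P₁)^((γ−1)/γ) ⇒ T₂ = 332×(0.458)^0.286 = 266 K; V₂ = 205 L.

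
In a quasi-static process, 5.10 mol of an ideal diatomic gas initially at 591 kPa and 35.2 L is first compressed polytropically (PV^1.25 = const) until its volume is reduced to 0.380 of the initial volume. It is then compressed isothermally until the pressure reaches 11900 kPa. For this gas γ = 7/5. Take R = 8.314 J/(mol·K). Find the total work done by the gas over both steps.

-70300 J

T₁ = P₁V₁/(nR) = 591×35.2/(5.10×8.314) = 491 K.
Step 1 — Polytropic n=1.25: T₂ = T₁(V₁/V₂)^(n−1) = 491×(2.63)^0.25 = 625 K; P₂ = P₁(V₁/V₂)^n = 1980 kPa.
W = (P₁V₁−P₂V₂)/(n−1) = (591×35.2−1980×13.4)/0.25 = -22800 J.
ΔU = nCvΔT = 5.10×20.8×(625−491) = 14200 J.
Q = ΔU + W = -8540 J.
State after step 1: P = 1980 kPa, V = 13.4 L, T = 625 K.
Step 2 — Isothermal: T stays 625 K; PV = const ⇒ V₂ = 2.23 L, P₂ = 11900 kPa.
ΔU = 0 (ideal gas, T constant).
W = nRT ln(V₂/V₁) = 5.10×8.314×625×ln(0.166) = -47500 J.
Q = ΔU + W = -47500 J.
Net over both steps: W = -70300 J, Q = -56000 J, ΔU = 14200 J.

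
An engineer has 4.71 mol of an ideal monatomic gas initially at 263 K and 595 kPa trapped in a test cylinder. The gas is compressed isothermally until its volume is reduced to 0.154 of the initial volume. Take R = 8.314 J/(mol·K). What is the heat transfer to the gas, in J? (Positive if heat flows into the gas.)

V₁ = nRT₁/P₁ = 4.71×8.314×263/595 = 17.3 L.
Isothermal: T stays 263 K; PV = const ⇒ V₂ = 2.67 L, P₂ = 3860 kPa.
ΔU = 0 (ideal gas, T constant).
W = nRT ln(V₂/V₁) = 4.71×8.314×263×ln(0.154) = -19300 J.
Q = ΔU + W = -19300 J.

-19300 J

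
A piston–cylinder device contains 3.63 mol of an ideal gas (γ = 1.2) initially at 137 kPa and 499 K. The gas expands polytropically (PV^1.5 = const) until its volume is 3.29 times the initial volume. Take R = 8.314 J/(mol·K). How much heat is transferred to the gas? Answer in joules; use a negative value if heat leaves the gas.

-20300 J

V₁ = nRT₁/P₁ = 3.63×8.314×499/137 = 110 L.
Polytropic n=1.5: T₂ = T₁(V₁/V₂)^(n−1) = 499×(0.304)^0.50 = 275 K; P₂ = P₁(V₁/V₂)^n = 23.0 kPa.
W = (P₁V₁−P₂V₂)/(n−1) = (137×110−23.0×362)/0.50 = 13500 J.
ΔU = nCvΔT = 3.63×41.6×(275−499) = -33800 J.
Q = ΔU + W = -20300 J.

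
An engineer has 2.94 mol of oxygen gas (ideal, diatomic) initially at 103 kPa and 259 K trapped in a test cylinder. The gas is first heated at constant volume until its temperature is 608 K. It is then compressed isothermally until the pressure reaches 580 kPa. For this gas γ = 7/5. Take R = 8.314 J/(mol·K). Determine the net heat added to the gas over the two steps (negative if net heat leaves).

8320 J

V₁ = nRT₁/P₁ = 2.94×8.314×259/103 = 61.5 L.
Step 1 — Isochoric: V stays 61.5 L; P/T = const ⇒ T₂ = 608 K, P₂ = 242 kPa.
W = 0 (no volume change).
ΔU = nCvΔT = 2.94×20.8×(608−259) = 21300 J.
Q = ΔU = 21300 J.
State after step 1: P = 242 kPa, V = 61.5 L, T = 608 K.
Step 2 — Isothermal: T stays 608 K; PV = const ⇒ V₂ = 25.6 L, P₂ = 580 kPa.
ΔU = 0 (ideal gas, T constant).
W = nRT ln(V₂/V₁) = 2.94×8.314×608×ln(0.417) = -13000 J.
Q = ΔU + W = -13000 J.
Net over both steps: W = -13000 J, Q = 8320 J, ΔU = 21300 J.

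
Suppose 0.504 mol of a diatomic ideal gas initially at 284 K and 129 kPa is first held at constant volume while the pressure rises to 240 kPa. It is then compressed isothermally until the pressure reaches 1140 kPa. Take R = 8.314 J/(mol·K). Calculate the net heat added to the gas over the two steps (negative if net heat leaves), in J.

-890 J

V₁ = nRT₁/P₁ = 0.504×8.314×284/129 = 9.23 L.
Step 1 — Isochoric: V stays 9.23 L; P/T = const ⇒ T₂ = 528 K, P₂ = 240 kPa.
W = 0 (no volume change).
ΔU = nCvΔT = 0.504×20.8×(528−284) = 2560 J.
Q = ΔU = 2560 J.
State after step 1: P = 240 kPa, V = 9.23 L, T = 528 K.
Step 2 — Isothermal: T stays 528 K; PV = const ⇒ V₂ = 1.94 L, P₂ = 1140 kPa.
ΔU = 0 (ideal gas, T constant).
W = nRT ln(V₂/V₁) = 0.504×8.314×528×ln(0.211) = -3450 J.
Q = ΔU + W = -3450 J.
Net over both steps: W = -3450 J, Q = -890 J, ΔU = 2560 J.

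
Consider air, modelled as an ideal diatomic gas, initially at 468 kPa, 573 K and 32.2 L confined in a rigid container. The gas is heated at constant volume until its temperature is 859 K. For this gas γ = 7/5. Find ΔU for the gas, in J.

18800 J

n = P₁V₁/(RT₁) = 468×32.2/(8.314×573) = 3.16 mol.
Isochoric: V stays 32.2 L; P/T = const ⇒ T₂ = 859 K, P₂ = 702 kPa.
For an ideal gas ΔU = nCvΔT with Cv = (5/2)R = 20.8 J/(mol·K).
ΔU = 3.16×20.8×(859−573) = 18800 J.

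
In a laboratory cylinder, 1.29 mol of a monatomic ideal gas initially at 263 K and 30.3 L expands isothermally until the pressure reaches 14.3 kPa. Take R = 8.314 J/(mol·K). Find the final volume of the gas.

P₁ = nRT₁/V₁ = 1.29×8.314×263/30.3 = 93.1 kPa.
Isothermal: T stays 263 K; PV = const ⇒ V₂ = 197 L, P₂ = 14.3 kPa.

197 L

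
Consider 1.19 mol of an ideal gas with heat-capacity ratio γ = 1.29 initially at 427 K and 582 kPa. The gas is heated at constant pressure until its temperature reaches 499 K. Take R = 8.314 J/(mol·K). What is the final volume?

V₁ = nRT₁/P₁ = 1.19×8.314×427/582 = 7.26 L.
Isobaric: P stays 582 kPa; V/T = const ⇒ T₂ = 499 K, V₂ = 8.48 L.

8.48 L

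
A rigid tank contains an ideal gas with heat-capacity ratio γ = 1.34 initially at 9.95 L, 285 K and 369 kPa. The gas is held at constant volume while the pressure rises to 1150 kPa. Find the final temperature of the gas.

Isochoric: V stays 9.95 L; P/T = const ⇒ T₂ = 888 K, P₂ = 1150 kPa.

888 K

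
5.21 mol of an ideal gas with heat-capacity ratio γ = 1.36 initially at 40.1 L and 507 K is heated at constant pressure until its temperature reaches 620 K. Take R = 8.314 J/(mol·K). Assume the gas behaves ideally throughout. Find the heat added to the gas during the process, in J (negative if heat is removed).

18500 J

P₁ = nRT₁/V₁ = 5.21×8.314×507/40.1 = 548 kPa.
Isobaric: P stays 548 kPa; V/T = const ⇒ T₂ = 620 K, V₂ = 49.0 L.
W = PΔV = 548×(49.0−40.1) kPa·L = 4890 J.
ΔU = nCvΔT = 5.21×23.1×(620−507) = 13600 J.
Q = ΔU + W = nCpΔT = 18500 J.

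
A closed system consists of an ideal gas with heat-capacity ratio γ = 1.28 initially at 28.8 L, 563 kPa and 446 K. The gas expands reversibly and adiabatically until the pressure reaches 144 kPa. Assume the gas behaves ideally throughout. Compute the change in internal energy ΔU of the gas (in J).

n = P₁V₁/(RT₁) = 563×28.8/(8.314×446) = 4.37 mol.
Adiabatic: T₂/T₁ = (P₂/P₁)^((γ−1)/γ) ⇒ T₂ = 446×(0.256)^0.219 = 331 K; V₂ = 83.6 L.
For an ideal gas ΔU = nCvΔT with Cv = R/(γ−1) = 29.7 J/(mol·K).
ΔU = 4.37×29.7×(331−446) = -14900 J.

-14900 J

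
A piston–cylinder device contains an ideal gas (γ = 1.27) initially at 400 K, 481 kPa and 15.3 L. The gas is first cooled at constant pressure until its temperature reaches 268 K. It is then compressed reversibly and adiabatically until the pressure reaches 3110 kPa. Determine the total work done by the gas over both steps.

-11300 J

n = P₁V₁/(RT₁) = 481×15.3/(8.314×400) = 2.21 mol.
Step 1 — Isobaric: P stays 481 kPa; V/T = const ⇒ T₂ = 268 K, V₂ = 10.3 L.
W = PΔV = 481×(10.3−15.3) kPa·L = -2430 J.
ΔU = nCvΔT = 2.21×30.8×(268−400) = -8990 J.
Q = ΔU + W = nCpΔT = -11400 J.
State after step 1: P = 481 kPa, V = 10.3 L, T = 268 K.
Step 2 — Adiabatic: T₂/T₁ = (P₂/P₁)^((γ−1)/γ) ⇒ T₂ = 268×(6.47)^0.213 = 399 K; V₂ = 2.36 L.
ΔU = nCvΔT = 2.21×30.8×(399−268) = 8900 J.
Q = 0 for an adiabatic process, so W = −ΔU = -8900 J.
Net over both steps: W = -11300 J, Q = -11400 J, ΔU = -99.6 J.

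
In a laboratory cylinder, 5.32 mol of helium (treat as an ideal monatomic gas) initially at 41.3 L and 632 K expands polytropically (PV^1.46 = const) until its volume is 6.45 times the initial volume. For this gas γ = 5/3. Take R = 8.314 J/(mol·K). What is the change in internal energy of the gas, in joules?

P₁ = nRT₁/V₁ = 5.32×8.314×632/41.3 = 677 kPa.
Polytropic n=1.46: T₂ = T₁(V₁/V₂)^(n−1) = 632×(0.155)^0.46 = 268 K; P₂ = P₁(V₁/V₂)^n = 44.5 kPa.
For an ideal gas ΔU = nCvΔT with Cv = (3/2)R = 12.5 J/(mol·K).
ΔU = 5.32×12.5×(268−632) = -24100 J.

-24100 J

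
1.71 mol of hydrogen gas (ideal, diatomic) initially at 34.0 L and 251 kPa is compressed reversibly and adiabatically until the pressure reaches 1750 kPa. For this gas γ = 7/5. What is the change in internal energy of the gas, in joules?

T₁ = P₁V₁/(nR) = 251×34.0/(1.71×8.314) = 600 K.
Adiabatic: T₂/T₁ = (P₂/P₁)^((γ−1)/γ) ⇒ T₂ = 600×(6.97)^0.286 = 1050 K; V₂ = 8.49 L.
For an ideal gas ΔU = nCvΔT with Cv = (5/2)R = 20.8 J/(mol·K).
ΔU = 1.71×20.8×(1050−600) = 15800 J.

15800 J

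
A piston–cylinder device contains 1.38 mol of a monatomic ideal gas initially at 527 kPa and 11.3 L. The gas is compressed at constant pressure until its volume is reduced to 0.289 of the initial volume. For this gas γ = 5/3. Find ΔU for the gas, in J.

-6350 J

T₁ = P₁V₁/(nR) = 527×11.3/(1.38×8.314) = 519 K.
Isobaric: P stays 527 kPa; V/T = const ⇒ T₂ = 150 K, V₂ = 3.27 L.
For an ideal gas ΔU = nCvΔT with Cv = (3/2)R = 12.5 J/(mol·K).
ΔU = 1.38×12.5×(150−519) = -6350 J.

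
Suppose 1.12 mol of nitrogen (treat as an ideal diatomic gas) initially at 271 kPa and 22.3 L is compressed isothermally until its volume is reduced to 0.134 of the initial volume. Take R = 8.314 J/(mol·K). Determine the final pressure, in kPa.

2020 kPa

T₁ = P₁V₁/(nR) = 271×22.3/(1.12×8.314) = 649 K.
Isothermal: T stays 649 K; PV = const ⇒ V₂ = 2.99 L, P₂ = 2020 kPa.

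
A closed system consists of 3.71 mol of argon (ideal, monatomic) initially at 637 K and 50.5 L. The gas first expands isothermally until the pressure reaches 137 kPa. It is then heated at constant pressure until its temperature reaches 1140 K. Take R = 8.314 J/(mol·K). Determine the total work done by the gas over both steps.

P₁ = nRT₁/V₁ = 3.71×8.314×637/50.5 = 389 kPa.
Step 1 — Isothermal: T stays 637 K; PV = const ⇒ V₂ = 143 L, P₂ = 137 kPa.
ΔU = 0 (ideal gas, T constant).
W = nRT ln(V₂/V₁) = 3.71×8.314×637×ln(2.84) = 20500 J.
Q = ΔU + W = 20500 J.
State after step 1: P = 137 kPa, V = 143 L, T = 637 K.
Step 2 — Isobaric: P stays 137 kPa; V/T = const ⇒ T₂ = 1140 K, V₂ = 257 L.
W = PΔV = 137×(257−143) kPa·L = 15500 J.
ΔU = nCvΔT = 3.71×12.5×(1140−637) = 23300 J.
Q = ΔU + W = nCpΔT = 38800 J.
Net over both steps: W = 36000 J, Q = 59300 J, ΔU = 23300 J.

36000 J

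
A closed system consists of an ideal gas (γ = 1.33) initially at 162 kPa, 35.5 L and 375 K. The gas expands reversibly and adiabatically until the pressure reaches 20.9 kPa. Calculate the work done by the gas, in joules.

n = P₁V₁/(RT₁) = 162×35.5/(8.314×375) = 1.84 mol.
Adiabatic: T₂/T₁ = (P₂/P₁)^((γ−1)/γ) ⇒ T₂ = 375×(0.129)^0.248 = 226 K; V₂ = 166 L.
ΔU = nCvΔT = 1.84×25.2×(226−375) = -6940 J.
Q = 0 for an adiabatic process, so W = −ΔU = 6940 J.

6940 J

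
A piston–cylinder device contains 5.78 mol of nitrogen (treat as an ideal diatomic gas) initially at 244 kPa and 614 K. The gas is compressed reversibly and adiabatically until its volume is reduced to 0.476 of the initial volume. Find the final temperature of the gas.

826 K

V₁ = nRT₁/P₁ = 5.78×8.314×614/244 = 121 L.
Adiabatic: TV^(γ−1) = const ⇒ T₂ = 614×(2.10)^0.400 = 826 K; PV^γ = const ⇒ P₂ = 690 kPa.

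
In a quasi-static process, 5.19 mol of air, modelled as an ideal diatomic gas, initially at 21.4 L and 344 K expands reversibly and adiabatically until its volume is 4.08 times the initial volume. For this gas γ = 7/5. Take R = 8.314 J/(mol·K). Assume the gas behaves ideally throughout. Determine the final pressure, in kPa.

96.9 kPa

P₁ = nRT₁/V₁ = 5.19×8.314×344/21.4 = 694 kPa.
Adiabatic: TV^(γ−1) = const ⇒ T₂ = 344×(0.245)^0.400 = 196 K; PV^γ = const ⇒ P₂ = 96.9 kPa.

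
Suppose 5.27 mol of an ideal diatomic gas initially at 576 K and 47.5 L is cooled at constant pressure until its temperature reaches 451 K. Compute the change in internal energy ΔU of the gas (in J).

-13700 J

P₁ = nRT₁/V₁ = 5.27×8.314×576/47.5 = 531 kPa.
Isobaric: P stays 531 kPa; V/T = const ⇒ T₂ = 451 K, V₂ = 37.2 L.
For an ideal gas ΔU = nCvΔT with Cv = (5/2)R = 20.8 J/(mol·K).
ΔU = 5.27×20.8×(451−576) = -13700 J.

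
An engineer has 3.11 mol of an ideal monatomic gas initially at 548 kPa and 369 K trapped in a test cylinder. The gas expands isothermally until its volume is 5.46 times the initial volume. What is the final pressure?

V₁ = nRT₁/P₁ = 3.11×8.314×369/548 = 17.4 L.
Isothermal: T stays 369 K; PV = const ⇒ V₂ = 95.1 L, P₂ = 100 kPa.

100 kPa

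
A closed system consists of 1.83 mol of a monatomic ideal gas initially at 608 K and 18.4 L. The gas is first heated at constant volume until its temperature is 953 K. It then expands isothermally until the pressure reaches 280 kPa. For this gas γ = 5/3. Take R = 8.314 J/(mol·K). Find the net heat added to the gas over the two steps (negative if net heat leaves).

P₁ = nRT₁/V₁ = 1.83×8.314×608/18.4 = 503 kPa.
Step 1 — Isochoric: V stays 18.4 L; P/T = const ⇒ T₂ = 953 K, P₂ = 788 kPa.
W = 0 (no volume change).
ΔU = nCvΔT = 1.83×12.5×(953−608) = 7870 J.
Q = ΔU = 7870 J.
State after step 1: P = 788 kPa, V = 18.4 L, T = 953 K.
Step 2 — Isothermal: T stays 953 K; PV = const ⇒ V₂ = 51.8 L, P₂ = 280 kPa.
ΔU = 0 (ideal gas, T constant).
W = nRT ln(V₂/V₁) = 1.83×8.314×953×ln(2.81) = 15000 J.
Q = ΔU + W = 15000 J.
Net over both steps: W = 15000 J, Q = 22900 J, ΔU = 7870 J.

22900 J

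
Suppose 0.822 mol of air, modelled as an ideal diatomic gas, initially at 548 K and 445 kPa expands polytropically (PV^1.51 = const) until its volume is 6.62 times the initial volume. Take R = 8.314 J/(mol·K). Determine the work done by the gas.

4540 J

V₁ = nRT₁/P₁ = 0.822×8.314×548/445 = 8.42 L.
Polytropic n=1.51: T₂ = T₁(V₁/V₂)^(n−1) = 548×(0.151)^0.51 = 209 K; P₂ = P₁(V₁/V₂)^n = 25.6 kPa.
W = (P₁V₁−P₂V₂)/(n−1) = (445×8.42−25.6×55.7)/0.51 = 4540 J.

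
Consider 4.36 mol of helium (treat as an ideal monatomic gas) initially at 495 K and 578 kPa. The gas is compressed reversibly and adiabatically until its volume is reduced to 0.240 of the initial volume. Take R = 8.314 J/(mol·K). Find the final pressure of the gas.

6240 kPa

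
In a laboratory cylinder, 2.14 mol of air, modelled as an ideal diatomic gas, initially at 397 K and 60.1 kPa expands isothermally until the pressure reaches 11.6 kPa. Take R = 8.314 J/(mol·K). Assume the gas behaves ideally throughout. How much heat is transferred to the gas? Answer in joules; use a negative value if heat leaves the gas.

11600 J

V₁ = nRT₁/P₁ = 2.14×8.314×397/60.1 = 118 L.
Isothermal: T stays 397 K; PV = const ⇒ V₂ = 609 L, P₂ = 11.6 kPa.
ΔU = 0 (ideal gas, T constant).
W = nRT ln(V₂/V₁) = 2.14×8.314×397×ln(5.18) = 11600 J.
Q = ΔU + W = 11600 J.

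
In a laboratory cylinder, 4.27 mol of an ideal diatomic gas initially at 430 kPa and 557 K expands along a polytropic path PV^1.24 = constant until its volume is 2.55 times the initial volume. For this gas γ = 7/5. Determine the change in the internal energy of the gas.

-9950 J

V₁ = nRT₁/P₁ = 4.27×8.314×557/430 = 46.0 L.
Polytropic n=1.24: T₂ = T₁(V₁/V₂)^(n−1) = 557×(0.392)^0.24 = 445 K; P₂ = P₁(V₁/V₂)^n = 135 kPa.
For an ideal gas ΔU = nCvΔT with Cv = (5/2)R = 20.8 J/(mol·K).
ΔU = 4.27×20.8×(445−557) = -9950 J.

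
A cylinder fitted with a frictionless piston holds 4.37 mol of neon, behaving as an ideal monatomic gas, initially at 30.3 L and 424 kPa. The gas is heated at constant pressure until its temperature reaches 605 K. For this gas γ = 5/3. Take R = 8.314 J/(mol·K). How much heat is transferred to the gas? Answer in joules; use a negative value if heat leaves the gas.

T₁ = P₁V₁/(nR) = 424×30.3/(4.37×8.314) = 354 K.
Isobaric: P stays 424 kPa; V/T = const ⇒ T₂ = 605 K, V₂ = 51.8 L.
W = PΔV = 424×(51.8−30.3) kPa·L = 9130 J.
ΔU = nCvΔT = 4.37×12.5×(605−354) = 13700 J.
Q = ΔU + W = nCpΔT = 22800 J.

22800 J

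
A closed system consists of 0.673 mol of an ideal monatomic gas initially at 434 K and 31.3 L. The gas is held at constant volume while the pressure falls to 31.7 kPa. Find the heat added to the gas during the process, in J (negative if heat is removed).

P₁ = nRT₁/V₁ = 0.673×8.314×434/31.3 = 77.6 kPa.
Isochoric: V stays 31.3 L; P/T = const ⇒ T₂ = 177 K, P₂ = 31.7 kPa.
W = 0 (no volume change).
ΔU = nCvΔT = 0.673×12.5×(177−434) = -2150 J.
Q = ΔU = -2150 J.

-2150 J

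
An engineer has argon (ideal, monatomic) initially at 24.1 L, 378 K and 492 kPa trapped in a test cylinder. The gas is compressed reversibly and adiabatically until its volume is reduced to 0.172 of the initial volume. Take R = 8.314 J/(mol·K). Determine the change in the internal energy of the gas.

39700 J

n = P₁V₁/(RT₁) = 492×24.1/(8.314×378) = 3.77 mol.
Adiabatic: TV^(γ−1) = const ⇒ T₂ = 378×(5.81)^0.667 = 1220 K; PV^γ = const ⇒ P₂ = 9250 kPa.
For an ideal gas ΔU = nCvΔT with Cv = (3/2)R = 12.5 J/(mol·K).
ΔU = 3.77×12.5×(1220−378) = 39700 J.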